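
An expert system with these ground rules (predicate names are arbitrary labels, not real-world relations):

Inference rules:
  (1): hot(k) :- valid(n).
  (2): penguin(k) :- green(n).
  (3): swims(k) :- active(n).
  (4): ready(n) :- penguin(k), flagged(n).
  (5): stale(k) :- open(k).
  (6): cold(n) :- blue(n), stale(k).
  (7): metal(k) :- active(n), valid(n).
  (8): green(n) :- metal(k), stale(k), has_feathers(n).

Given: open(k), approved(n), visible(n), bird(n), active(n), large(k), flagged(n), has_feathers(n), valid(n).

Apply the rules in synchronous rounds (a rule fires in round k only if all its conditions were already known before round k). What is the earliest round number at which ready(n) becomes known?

4

[1] (1) [hot(k) :- valid(n).]; (3) [swims(k) :- active(n).]; (5) [stale(k) :- open(k).]; (7) [metal(k) :- active(n), valid(n).]. ⇒ new: hot(k), swims(k), stale(k), metal(k).
[2] (8) [green(n) :- metal(k), stale(k), has_feathers(n).]. ⇒ new: green(n).
[3] (2) [penguin(k) :- green(n).]. ⇒ new: penguin(k).
[4] (4) [ready(n) :- penguin(k), flagged(n).]. ⇒ new: ready(n).
ready(n) first appears in round 4.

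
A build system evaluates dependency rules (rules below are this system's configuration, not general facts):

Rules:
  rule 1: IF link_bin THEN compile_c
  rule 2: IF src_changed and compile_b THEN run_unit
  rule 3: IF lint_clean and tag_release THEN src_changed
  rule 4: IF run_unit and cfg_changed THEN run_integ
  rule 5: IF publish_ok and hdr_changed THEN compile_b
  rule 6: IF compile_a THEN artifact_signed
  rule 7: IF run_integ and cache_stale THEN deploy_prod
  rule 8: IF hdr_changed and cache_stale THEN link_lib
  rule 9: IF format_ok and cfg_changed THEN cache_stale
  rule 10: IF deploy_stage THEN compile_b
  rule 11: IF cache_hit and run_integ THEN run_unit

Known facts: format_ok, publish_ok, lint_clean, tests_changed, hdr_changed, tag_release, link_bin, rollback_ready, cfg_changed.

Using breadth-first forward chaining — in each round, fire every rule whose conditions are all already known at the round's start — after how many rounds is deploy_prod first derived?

4

Round 1 — rule 1, rule 3, rule 5, rule 9, derive compile_c, src_changed, compile_b, cache_stale.
Round 2 — rule 2, rule 8, derive run_unit, link_lib.
Round 3 — rule 4, derive run_integ.
Round 4 — rule 7, derive deploy_prod.
deploy_prod first appears in round 4.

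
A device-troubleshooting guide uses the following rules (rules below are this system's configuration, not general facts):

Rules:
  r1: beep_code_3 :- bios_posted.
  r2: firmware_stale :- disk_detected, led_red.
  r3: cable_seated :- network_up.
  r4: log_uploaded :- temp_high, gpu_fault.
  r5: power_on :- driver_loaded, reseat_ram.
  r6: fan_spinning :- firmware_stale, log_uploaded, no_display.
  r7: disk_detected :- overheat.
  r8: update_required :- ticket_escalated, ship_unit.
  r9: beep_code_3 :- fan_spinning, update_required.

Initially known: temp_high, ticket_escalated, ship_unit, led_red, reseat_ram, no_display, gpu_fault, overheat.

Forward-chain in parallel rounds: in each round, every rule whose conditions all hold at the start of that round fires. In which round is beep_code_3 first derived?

Round 1: r4 [log_uploaded :- temp_high, gpu_fault.]; r7 [disk_detected :- overheat.]; r8 [update_required :- ticket_escalated, ship_unit.]. New: log_uploaded, disk_detected, update_required.
Round 2: r2 [firmware_stale :- disk_detected, led_red.]. New: firmware_stale.
Round 3: r6 [fan_spinning :- firmware_stale, log_uploaded, no_display.]. New: fan_spinning.
Round 4: r9 [beep_code_3 :- fan_spinning, update_required.]. New: beep_code_3.
beep_code_3 first appears in round 4.

4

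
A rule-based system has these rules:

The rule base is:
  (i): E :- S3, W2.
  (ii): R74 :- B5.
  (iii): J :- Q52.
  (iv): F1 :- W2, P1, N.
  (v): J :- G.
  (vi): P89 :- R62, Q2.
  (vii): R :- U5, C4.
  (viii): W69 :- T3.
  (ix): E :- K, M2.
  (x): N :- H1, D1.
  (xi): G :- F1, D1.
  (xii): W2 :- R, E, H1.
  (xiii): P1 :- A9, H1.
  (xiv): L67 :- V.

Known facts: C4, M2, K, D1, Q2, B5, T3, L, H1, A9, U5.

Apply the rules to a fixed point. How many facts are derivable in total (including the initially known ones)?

21

Round 1: (ii) [R74 :- B5.]; (vii) [R :- U5, C4.]; (viii) [W69 :- T3.]; (ix) [E :- K, M2.]; (x) [N :- H1, D1.]; (xiii) [P1 :- A9, H1.]. Adds R74, R, W69, E, N, P1.
Round 2: (xii) [W2 :- R, E, H1.]. Adds W2.
Round 3: (iv) [F1 :- W2, P1, N.]. Adds F1.
Round 4: (xi) [G :- F1, D1.]. Adds G.
Round 5: (v) [J :- G.]. Adds J.
Closure: {A9, B5, C4, D1, E, F1, G, H1, J, K, L, M2, N, P1, Q2, R, R74, T3, U5, W2, W69} — 21 facts.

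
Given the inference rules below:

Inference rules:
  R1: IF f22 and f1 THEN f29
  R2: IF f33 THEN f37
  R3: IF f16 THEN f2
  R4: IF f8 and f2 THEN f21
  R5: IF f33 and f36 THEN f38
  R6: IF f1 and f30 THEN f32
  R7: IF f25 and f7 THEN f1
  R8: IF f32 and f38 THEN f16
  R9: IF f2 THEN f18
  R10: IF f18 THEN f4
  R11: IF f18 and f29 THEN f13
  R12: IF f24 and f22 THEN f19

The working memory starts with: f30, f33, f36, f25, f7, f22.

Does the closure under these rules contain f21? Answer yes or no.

Round 1: R2 [IF f33 THEN f37]; R5 [IF f33 and f36 THEN f38]; R7 [IF f25 and f7 THEN f1]. New: f37, f38, f1.
Round 2: R1 [IF f22 and f1 THEN f29]; R6 [IF f1 and f30 THEN f32]. New: f29, f32.
Round 3: R8 [IF f32 and f38 THEN f16]. New: f16.
Round 4: R3 [IF f16 THEN f2]. New: f2.
Round 5: R9 [IF f2 THEN f18]. New: f18.
Round 6: R10 [IF f18 THEN f4]; R11 [IF f18 and f29 THEN f13]. New: f4, f13.
Fixed point reached. f21 is concluded only by R4; R4 needs f8 (never derived).

no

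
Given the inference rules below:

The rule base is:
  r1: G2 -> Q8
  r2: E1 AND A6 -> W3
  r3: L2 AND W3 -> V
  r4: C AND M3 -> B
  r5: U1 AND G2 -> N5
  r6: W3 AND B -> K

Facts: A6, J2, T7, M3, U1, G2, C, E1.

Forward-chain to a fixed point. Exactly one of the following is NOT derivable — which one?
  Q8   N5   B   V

Round 1 fires r1, r2, r4, r5, giving Q8, W3, B, N5.
Round 2 fires r6, giving K.
Derived: N5 (round 1), Q8 (round 1), B (round 1). V never appears in any round.

V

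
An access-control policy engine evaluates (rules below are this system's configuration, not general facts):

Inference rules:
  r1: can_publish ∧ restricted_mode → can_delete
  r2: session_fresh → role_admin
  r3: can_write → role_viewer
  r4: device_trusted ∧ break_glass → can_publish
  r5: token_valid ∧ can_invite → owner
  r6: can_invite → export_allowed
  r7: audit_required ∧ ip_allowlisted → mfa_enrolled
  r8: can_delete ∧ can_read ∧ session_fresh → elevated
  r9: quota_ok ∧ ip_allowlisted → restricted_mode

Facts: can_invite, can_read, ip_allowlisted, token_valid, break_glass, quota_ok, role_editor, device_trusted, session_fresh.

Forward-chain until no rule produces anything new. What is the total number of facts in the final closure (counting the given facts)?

Round 1: r2 [session_fresh → role_admin]; r4 [device_trusted ∧ break_glass → can_publish]; r5 [token_valid ∧ can_invite → owner]; r6 [can_invite → export_allowed]; r9 [quota_ok ∧ ip_allowlisted → restricted_mode]. New: role_admin, can_publish, owner, export_allowed, restricted_mode.
Round 2: r1 [can_publish ∧ restricted_mode → can_delete]. New: can_delete.
Round 3: r8 [can_delete ∧ can_read ∧ session_fresh → elevated]. New: elevated.
Closure: {break_glass, can_delete, can_invite, can_publish, can_read, device_trusted, elevated, export_allowed, ip_allowlisted, owner, quota_ok, restricted_mode, role_admin, role_editor, session_fresh, token_valid} — 16 facts.

16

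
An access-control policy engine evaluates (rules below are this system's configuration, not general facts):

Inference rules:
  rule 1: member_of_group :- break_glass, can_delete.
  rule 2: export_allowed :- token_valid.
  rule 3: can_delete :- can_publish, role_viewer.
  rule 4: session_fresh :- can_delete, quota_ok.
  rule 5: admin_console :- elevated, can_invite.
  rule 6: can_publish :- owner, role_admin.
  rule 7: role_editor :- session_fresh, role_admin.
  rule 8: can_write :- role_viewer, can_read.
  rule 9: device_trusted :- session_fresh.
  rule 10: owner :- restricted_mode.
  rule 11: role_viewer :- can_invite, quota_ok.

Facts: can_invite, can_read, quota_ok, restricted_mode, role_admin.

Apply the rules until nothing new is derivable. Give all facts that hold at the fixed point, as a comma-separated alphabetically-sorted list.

can_delete, can_invite, can_publish, can_read, can_write, device_trusted, owner, quota_ok, restricted_mode, role_admin, role_editor, role_viewer, session_fresh

Round 1 — rule 10, rule 11, derive owner, role_viewer.
Round 2 — rule 6, rule 8, derive can_publish, can_write.
Round 3 — rule 3, derive can_delete.
Round 4 — rule 4, derive session_fresh.
Round 5 — rule 7, rule 9, derive role_editor, device_trusted.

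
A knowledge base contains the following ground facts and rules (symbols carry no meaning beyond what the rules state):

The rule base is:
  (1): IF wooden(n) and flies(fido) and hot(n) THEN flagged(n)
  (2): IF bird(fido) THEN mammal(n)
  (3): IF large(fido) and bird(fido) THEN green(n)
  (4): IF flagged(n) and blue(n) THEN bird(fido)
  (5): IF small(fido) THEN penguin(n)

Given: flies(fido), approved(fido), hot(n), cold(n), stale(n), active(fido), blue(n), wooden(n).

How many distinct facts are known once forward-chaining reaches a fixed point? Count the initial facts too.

11

Round 1: (1) [IF wooden(n) and flies(fido) and hot(n) THEN flagged(n)]. New: flagged(n).
Round 2: (4) [IF flagged(n) and blue(n) THEN bird(fido)]. New: bird(fido).
Round 3: (2) [IF bird(fido) THEN mammal(n)]. New: mammal(n).
Closure: {active(fido), approved(fido), bird(fido), blue(n), cold(n), flagged(n), flies(fido), hot(n), mammal(n), stale(n), wooden(n)} — 11 facts.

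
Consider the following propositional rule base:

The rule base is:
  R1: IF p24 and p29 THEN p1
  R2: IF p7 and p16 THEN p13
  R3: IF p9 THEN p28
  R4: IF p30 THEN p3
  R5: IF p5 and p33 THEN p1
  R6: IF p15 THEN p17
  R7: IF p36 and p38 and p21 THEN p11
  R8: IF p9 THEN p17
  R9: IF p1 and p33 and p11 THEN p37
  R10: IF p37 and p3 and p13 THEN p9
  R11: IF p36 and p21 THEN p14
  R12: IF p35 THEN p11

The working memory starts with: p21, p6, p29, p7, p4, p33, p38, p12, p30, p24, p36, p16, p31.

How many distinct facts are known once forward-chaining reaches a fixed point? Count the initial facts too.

Round 1: R1 [IF p24 and p29 THEN p1]; R2 [IF p7 and p16 THEN p13]; R4 [IF p30 THEN p3]; R7 [IF p36 and p38 and p21 THEN p11]; R11 [IF p36 and p21 THEN p14]. Adds p1, p13, p3, p11, p14.
Round 2: R9 [IF p1 and p33 and p11 THEN p37]. Adds p37.
Round 3: R10 [IF p37 and p3 and p13 THEN p9]. Adds p9.
Round 4: R3 [IF p9 THEN p28]; R8 [IF p9 THEN p17]. Adds p28, p17.
Closure: {p1, p11, p12, p13, p14, p16, p17, p21, p24, p28, p29, p3, p30, p31, p33, p36, p37, p38, p4, p6, p7, p9} — 22 facts.

22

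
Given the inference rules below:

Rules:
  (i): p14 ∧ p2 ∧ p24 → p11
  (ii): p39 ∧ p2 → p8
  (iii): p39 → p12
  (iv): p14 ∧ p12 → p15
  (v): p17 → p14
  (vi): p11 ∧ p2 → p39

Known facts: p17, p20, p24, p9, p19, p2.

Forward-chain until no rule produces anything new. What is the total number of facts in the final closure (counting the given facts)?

Round 1 — (v), derive p14.
Round 2 — (i), derive p11.
Round 3 — (vi), derive p39.
Round 4 — (ii), (iii), derive p8, p12.
Round 5 — (iv), derive p15.
Closure: {p11, p12, p14, p15, p17, p19, p2, p20, p24, p39, p8, p9} — 12 facts.

12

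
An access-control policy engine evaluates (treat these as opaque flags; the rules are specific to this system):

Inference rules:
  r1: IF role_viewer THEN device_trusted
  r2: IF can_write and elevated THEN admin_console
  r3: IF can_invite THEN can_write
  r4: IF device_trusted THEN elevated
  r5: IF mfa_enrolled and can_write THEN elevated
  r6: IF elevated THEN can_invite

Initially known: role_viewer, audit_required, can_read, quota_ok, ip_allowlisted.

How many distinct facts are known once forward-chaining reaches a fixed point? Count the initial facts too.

Round 1 fires r1, giving device_trusted.
Round 2 fires r4, giving elevated.
Round 3 fires r6, giving can_invite.
Round 4 fires r3, giving can_write.
Round 5 fires r2, giving admin_console.
Closure: {admin_console, audit_required, can_invite, can_read, can_write, device_trusted, elevated, ip_allowlisted, quota_ok, role_viewer} — 10 facts.

10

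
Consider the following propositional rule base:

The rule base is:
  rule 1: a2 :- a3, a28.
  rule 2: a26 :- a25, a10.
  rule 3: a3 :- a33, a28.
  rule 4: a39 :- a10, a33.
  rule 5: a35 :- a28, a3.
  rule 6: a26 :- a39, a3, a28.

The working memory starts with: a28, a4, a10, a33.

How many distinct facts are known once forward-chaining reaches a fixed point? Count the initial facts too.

9

Round 1: rule 3 [a3 :- a33, a28.]; rule 4 [a39 :- a10, a33.]. New: a3, a39.
Round 2: rule 1 [a2 :- a3, a28.]; rule 5 [a35 :- a28, a3.]; rule 6 [a26 :- a39, a3, a28.]. New: a2, a35, a26.
Closure: {a10, a2, a26, a28, a3, a33, a35, a39, a4} — 9 facts.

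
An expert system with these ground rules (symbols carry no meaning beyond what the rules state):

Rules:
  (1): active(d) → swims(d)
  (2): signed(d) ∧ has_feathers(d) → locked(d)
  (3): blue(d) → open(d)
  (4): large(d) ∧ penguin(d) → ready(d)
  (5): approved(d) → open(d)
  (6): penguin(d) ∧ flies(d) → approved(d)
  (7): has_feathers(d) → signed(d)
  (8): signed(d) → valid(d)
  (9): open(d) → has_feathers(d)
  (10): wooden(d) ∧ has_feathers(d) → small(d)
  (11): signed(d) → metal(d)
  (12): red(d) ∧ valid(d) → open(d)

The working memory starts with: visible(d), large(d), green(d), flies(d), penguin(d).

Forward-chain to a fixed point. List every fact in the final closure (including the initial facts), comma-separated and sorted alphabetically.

approved(d), flies(d), green(d), has_feathers(d), large(d), locked(d), metal(d), open(d), penguin(d), ready(d), signed(d), valid(d), visible(d)

Round 1 fires (4), (6), giving ready(d), approved(d).
Round 2 fires (5), giving open(d).
Round 3 fires (9), giving has_feathers(d).
Round 4 fires (7), giving signed(d).
Round 5 fires (2), (8), (11), giving locked(d), valid(d), metal(d).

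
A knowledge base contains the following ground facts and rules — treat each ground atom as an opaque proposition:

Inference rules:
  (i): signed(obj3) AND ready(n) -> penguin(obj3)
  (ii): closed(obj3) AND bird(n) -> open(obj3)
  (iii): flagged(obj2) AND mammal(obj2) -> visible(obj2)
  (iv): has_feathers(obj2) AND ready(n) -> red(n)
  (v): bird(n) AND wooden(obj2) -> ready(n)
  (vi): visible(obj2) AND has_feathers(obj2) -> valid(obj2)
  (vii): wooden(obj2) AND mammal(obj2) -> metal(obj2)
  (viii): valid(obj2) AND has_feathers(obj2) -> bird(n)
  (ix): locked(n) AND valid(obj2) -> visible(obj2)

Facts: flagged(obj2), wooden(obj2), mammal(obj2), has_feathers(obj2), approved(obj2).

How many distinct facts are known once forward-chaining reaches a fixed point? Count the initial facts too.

11

Round 1: (iii) [flagged(obj2) AND mammal(obj2) -> visible(obj2)]; (vii) [wooden(obj2) AND mammal(obj2) -> metal(obj2)]. Adds visible(obj2), metal(obj2).
Round 2: (vi) [visible(obj2) AND has_feathers(obj2) -> valid(obj2)]. Adds valid(obj2).
Round 3: (viii) [valid(obj2) AND has_feathers(obj2) -> bird(n)]. Adds bird(n).
Round 4: (v) [bird(n) AND wooden(obj2) -> ready(n)]. Adds ready(n).
Round 5: (iv) [has_feathers(obj2) AND ready(n) -> red(n)]. Adds red(n).
Closure: {approved(obj2), bird(n), flagged(obj2), has_feathers(obj2), mammal(obj2), metal(obj2), ready(n), red(n), valid(obj2), visible(obj2), wooden(obj2)} — 11 facts.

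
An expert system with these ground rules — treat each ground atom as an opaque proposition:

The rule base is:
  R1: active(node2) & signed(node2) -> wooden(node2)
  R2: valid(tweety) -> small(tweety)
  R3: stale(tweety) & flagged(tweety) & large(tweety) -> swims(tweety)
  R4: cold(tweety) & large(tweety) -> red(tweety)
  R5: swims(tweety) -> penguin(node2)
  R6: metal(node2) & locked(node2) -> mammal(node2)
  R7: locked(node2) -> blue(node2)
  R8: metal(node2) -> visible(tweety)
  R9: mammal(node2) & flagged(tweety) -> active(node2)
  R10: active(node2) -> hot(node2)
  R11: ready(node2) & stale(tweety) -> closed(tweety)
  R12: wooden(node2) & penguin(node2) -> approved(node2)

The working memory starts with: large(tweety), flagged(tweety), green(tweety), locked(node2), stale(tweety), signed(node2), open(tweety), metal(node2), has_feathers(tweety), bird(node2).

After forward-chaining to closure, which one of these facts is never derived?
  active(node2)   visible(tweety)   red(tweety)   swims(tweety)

red(tweety)

Round 1: R3 [stale(tweety) & flagged(tweety) & large(tweety) -> swims(tweety)]; R6 [metal(node2) & locked(node2) -> mammal(node2)]; R7 [locked(node2) -> blue(node2)]; R8 [metal(node2) -> visible(tweety)]. Adds swims(tweety), mammal(node2), blue(node2), visible(tweety).
Round 2: R5 [swims(tweety) -> penguin(node2)]; R9 [mammal(node2) & flagged(tweety) -> active(node2)]. Adds penguin(node2), active(node2).
Round 3: R1 [active(node2) & signed(node2) -> wooden(node2)]; R10 [active(node2) -> hot(node2)]. Adds wooden(node2), hot(node2).
Round 4: R12 [wooden(node2) & penguin(node2) -> approved(node2)]. Adds approved(node2).
Derived: active(node2) (round 2), swims(tweety) (round 1), visible(tweety) (round 1). red(tweety) never appears in any round.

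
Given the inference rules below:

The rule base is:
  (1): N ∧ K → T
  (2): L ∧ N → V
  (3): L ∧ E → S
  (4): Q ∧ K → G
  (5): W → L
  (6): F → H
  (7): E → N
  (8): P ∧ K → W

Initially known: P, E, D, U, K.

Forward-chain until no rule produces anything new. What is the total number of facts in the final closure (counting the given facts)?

11

[1] (7) [E → N]; (8) [P ∧ K → W]. ⇒ new: N, W.
[2] (1) [N ∧ K → T]; (5) [W → L]. ⇒ new: T, L.
[3] (2) [L ∧ N → V]; (3) [L ∧ E → S]. ⇒ new: V, S.
Closure: {D, E, K, L, N, P, S, T, U, V, W} — 11 facts.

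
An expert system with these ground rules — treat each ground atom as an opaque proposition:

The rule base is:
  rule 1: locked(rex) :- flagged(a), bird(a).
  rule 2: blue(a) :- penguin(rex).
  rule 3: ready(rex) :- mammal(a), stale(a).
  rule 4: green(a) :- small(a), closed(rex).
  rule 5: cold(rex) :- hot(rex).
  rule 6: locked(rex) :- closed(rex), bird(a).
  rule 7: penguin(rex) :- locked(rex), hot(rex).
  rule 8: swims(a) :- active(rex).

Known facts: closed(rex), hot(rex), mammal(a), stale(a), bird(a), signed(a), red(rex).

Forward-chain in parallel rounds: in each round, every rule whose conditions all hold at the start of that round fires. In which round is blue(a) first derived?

3

Round 1: rule 3 [ready(rex) :- mammal(a), stale(a).]; rule 5 [cold(rex) :- hot(rex).]; rule 6 [locked(rex) :- closed(rex), bird(a).]. Adds ready(rex), cold(rex), locked(rex).
Round 2: rule 7 [penguin(rex) :- locked(rex), hot(rex).]. Adds penguin(rex).
Round 3: rule 2 [blue(a) :- penguin(rex).]. Adds blue(a).
blue(a) first appears in round 3.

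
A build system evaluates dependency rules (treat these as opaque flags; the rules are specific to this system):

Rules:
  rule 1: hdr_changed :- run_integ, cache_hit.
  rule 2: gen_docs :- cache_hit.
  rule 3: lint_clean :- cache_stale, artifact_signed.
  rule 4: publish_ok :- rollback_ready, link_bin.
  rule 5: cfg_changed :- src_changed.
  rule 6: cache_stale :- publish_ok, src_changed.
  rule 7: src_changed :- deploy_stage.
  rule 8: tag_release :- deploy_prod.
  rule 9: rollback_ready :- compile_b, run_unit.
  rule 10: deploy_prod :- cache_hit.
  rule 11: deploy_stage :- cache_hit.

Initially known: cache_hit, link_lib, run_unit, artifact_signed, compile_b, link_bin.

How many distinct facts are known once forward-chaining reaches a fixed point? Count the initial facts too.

Round 1 fires rule 2, rule 9, rule 10, rule 11, giving gen_docs, rollback_ready, deploy_prod, deploy_stage.
Round 2 fires rule 4, rule 7, rule 8, giving publish_ok, src_changed, tag_release.
Round 3 fires rule 5, rule 6, giving cfg_changed, cache_stale.
Round 4 fires rule 3, giving lint_clean.
Closure: {artifact_signed, cache_hit, cache_stale, cfg_changed, compile_b, deploy_prod, deploy_stage, gen_docs, link_bin, link_lib, lint_clean, publish_ok, rollback_ready, run_unit, src_changed, tag_release} — 16 facts.

16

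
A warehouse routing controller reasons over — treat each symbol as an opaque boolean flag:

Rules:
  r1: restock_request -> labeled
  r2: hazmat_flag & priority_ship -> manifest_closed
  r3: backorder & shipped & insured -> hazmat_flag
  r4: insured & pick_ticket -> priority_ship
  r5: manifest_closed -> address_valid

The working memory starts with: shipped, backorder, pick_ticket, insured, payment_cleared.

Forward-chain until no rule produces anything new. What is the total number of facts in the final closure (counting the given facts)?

[1] r3 [backorder & shipped & insured -> hazmat_flag]; r4 [insured & pick_ticket -> priority_ship]. ⇒ new: hazmat_flag, priority_ship.
[2] r2 [hazmat_flag & priority_ship -> manifest_closed]. ⇒ new: manifest_closed.
[3] r5 [manifest_closed -> address_valid]. ⇒ new: address_valid.
Closure: {address_valid, backorder, hazmat_flag, insured, manifest_closed, payment_cleared, pick_ticket, priority_ship, shipped} — 9 facts.

9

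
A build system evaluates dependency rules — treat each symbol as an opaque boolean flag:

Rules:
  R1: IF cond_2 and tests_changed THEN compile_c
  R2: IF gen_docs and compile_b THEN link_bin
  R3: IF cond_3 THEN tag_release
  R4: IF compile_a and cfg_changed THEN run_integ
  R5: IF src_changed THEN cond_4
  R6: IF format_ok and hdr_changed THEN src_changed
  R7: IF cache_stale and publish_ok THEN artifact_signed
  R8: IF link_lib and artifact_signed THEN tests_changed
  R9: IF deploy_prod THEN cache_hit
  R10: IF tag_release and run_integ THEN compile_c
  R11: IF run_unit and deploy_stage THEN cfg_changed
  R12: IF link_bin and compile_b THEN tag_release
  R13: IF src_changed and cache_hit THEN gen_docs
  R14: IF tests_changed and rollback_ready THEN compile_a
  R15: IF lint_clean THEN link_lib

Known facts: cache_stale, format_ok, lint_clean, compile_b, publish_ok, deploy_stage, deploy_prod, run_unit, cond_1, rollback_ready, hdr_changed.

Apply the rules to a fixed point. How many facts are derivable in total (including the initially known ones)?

[1] R6 [IF format_ok and hdr_changed THEN src_changed]; R7 [IF cache_stale and publish_ok THEN artifact_signed]; R9 [IF deploy_prod THEN cache_hit]; R11 [IF run_unit and deploy_stage THEN cfg_changed]; R15 [IF lint_clean THEN link_lib]. ⇒ new: src_changed, artifact_signed, cache_hit, cfg_changed, link_lib.
[2] R5 [IF src_changed THEN cond_4]; R8 [IF link_lib and artifact_signed THEN tests_changed]; R13 [IF src_changed and cache_hit THEN gen_docs]. ⇒ new: cond_4, tests_changed, gen_docs.
[3] R2 [IF gen_docs and compile_b THEN link_bin]; R14 [IF tests_changed and rollback_ready THEN compile_a]. ⇒ new: link_bin, compile_a.
[4] R4 [IF compile_a and cfg_changed THEN run_integ]; R12 [IF link_bin and compile_b THEN tag_release]. ⇒ new: run_integ, tag_release.
[5] R10 [IF tag_release and run_integ THEN compile_c]. ⇒ new: compile_c.
Closure: {artifact_signed, cache_hit, cache_stale, cfg_changed, compile_a, compile_b, compile_c, cond_1, cond_4, deploy_prod, deploy_stage, format_ok, gen_docs, hdr_changed, link_bin, link_lib, lint_clean, publish_ok, rollback_ready, run_integ, run_unit, src_changed, tag_release, tests_changed} — 24 facts.

24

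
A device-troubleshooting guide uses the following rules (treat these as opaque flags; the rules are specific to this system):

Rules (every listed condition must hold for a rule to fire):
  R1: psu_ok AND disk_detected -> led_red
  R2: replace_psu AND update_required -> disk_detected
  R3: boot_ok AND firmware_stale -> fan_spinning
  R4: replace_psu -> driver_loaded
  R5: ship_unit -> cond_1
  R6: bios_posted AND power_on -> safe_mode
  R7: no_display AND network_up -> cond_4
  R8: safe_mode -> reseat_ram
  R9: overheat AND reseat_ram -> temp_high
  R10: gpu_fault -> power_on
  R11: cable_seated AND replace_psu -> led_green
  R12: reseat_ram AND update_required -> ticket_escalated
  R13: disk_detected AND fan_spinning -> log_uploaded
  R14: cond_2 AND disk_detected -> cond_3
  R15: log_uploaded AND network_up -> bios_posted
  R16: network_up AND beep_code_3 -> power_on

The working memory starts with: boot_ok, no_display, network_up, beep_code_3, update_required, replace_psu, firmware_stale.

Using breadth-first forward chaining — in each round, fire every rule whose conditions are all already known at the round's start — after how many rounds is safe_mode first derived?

[1] R2 [replace_psu AND update_required -> disk_detected]; R3 [boot_ok AND firmware_stale -> fan_spinning]; R4 [replace_psu -> driver_loaded]; R7 [no_display AND network_up -> cond_4]; R16 [network_up AND beep_code_3 -> power_on]. ⇒ new: disk_detected, fan_spinning, driver_loaded, cond_4, power_on.
[2] R13 [disk_detected AND fan_spinning -> log_uploaded]. ⇒ new: log_uploaded.
[3] R15 [log_uploaded AND network_up -> bios_posted]. ⇒ new: bios_posted.
[4] R6 [bios_posted AND power_on -> safe_mode]. ⇒ new: safe_mode.
safe_mode first appears in round 4.

4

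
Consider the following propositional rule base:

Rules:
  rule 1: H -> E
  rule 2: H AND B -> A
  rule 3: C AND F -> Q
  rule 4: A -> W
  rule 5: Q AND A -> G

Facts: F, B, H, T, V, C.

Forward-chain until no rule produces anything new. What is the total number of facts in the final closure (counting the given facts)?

Round 1 fires rule 1, rule 2, rule 3, giving E, A, Q.
Round 2 fires rule 4, rule 5, giving W, G.
Closure: {A, B, C, E, F, G, H, Q, T, V, W} — 11 facts.

11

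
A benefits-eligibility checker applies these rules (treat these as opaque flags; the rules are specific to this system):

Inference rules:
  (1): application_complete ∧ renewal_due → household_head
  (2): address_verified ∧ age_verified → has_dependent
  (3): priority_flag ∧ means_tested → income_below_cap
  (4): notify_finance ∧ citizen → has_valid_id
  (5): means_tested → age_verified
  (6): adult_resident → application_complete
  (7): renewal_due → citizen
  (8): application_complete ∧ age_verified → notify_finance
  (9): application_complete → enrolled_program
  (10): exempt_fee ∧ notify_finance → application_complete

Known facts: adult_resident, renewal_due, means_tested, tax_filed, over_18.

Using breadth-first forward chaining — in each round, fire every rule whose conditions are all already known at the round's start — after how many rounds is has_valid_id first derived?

3

Round 1 — (5), (6), (7), derive age_verified, application_complete, citizen.
Round 2 — (1), (8), (9), derive household_head, notify_finance, enrolled_program.
Round 3 — (4), derive has_valid_id.
has_valid_id first appears in round 3.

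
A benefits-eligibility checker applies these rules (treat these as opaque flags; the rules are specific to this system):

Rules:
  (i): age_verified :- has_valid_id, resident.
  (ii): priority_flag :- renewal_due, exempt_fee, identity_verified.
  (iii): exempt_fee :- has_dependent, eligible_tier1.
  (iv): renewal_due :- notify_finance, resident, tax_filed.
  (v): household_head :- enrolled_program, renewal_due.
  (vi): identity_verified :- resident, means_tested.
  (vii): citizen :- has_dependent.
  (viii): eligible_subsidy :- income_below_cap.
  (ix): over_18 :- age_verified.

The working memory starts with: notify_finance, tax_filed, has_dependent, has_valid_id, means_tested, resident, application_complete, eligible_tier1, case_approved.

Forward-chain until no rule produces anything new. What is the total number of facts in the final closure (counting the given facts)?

Round 1 fires (i), (iii), (iv), (vi), (vii), giving age_verified, exempt_fee, renewal_due, identity_verified, citizen.
Round 2 fires (ii), (ix), giving priority_flag, over_18.
Closure: {age_verified, application_complete, case_approved, citizen, eligible_tier1, exempt_fee, has_dependent, has_valid_id, identity_verified, means_tested, notify_finance, over_18, priority_flag, renewal_due, resident, tax_filed} — 16 facts.

16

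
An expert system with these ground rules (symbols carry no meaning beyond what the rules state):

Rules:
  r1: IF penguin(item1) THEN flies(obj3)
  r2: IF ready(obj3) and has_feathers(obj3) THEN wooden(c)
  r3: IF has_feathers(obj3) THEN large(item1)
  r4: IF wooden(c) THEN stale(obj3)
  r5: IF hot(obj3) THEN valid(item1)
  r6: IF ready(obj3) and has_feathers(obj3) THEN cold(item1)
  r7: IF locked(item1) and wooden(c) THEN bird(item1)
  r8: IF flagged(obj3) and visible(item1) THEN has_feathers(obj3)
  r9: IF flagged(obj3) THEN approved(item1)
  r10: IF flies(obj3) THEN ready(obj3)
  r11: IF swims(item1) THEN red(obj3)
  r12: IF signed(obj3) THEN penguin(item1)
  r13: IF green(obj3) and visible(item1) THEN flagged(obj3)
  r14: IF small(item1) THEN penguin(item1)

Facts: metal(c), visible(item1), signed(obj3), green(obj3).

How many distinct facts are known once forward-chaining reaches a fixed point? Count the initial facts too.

14

Round 1 fires r12, r13, giving penguin(item1), flagged(obj3).
Round 2 fires r1, r8, r9, giving flies(obj3), has_feathers(obj3), approved(item1).
Round 3 fires r3, r10, giving large(item1), ready(obj3).
Round 4 fires r2, r6, giving wooden(c), cold(item1).
Round 5 fires r4, giving stale(obj3).
Closure: {approved(item1), cold(item1), flagged(obj3), flies(obj3), green(obj3), has_feathers(obj3), large(item1), metal(c), penguin(item1), ready(obj3), signed(obj3), stale(obj3), visible(item1), wooden(c)} — 14 facts.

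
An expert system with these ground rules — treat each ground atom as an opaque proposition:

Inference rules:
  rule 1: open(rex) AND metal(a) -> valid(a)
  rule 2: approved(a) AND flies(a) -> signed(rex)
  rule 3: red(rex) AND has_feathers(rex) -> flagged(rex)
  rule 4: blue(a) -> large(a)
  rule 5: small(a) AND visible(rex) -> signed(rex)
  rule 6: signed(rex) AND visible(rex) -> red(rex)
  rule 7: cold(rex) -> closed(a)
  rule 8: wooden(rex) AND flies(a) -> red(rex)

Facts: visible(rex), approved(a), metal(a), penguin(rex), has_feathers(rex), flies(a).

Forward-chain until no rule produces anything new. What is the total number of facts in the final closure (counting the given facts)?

Round 1 fires rule 2, giving signed(rex).
Round 2 fires rule 6, giving red(rex).
Round 3 fires rule 3, giving flagged(rex).
Closure: {approved(a), flagged(rex), flies(a), has_feathers(rex), metal(a), penguin(rex), red(rex), signed(rex), visible(rex)} — 9 facts.

9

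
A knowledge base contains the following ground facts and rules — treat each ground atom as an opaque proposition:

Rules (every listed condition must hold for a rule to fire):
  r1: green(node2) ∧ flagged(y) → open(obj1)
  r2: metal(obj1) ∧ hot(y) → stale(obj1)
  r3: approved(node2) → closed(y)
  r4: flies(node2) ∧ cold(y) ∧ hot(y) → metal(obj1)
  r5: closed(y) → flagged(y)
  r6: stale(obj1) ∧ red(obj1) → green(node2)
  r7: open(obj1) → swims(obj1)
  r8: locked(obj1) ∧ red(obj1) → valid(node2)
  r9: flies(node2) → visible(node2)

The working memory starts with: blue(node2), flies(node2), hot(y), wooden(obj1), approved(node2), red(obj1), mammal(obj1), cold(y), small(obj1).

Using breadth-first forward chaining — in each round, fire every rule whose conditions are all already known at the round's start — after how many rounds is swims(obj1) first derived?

Round 1 — r3, r4, r9, derive closed(y), metal(obj1), visible(node2).
Round 2 — r2, r5, derive stale(obj1), flagged(y).
Round 3 — r6, derive green(node2).
Round 4 — r1, derive open(obj1).
Round 5 — r7, derive swims(obj1).
swims(obj1) first appears in round 5.

5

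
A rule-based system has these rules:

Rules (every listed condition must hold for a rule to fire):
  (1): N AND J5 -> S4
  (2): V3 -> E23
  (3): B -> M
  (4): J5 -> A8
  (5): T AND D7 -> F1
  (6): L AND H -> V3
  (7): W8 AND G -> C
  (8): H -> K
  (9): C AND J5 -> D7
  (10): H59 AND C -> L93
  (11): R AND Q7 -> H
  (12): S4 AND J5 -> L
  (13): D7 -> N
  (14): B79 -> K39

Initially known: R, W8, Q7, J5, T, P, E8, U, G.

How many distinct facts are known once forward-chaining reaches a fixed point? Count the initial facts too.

20

[1] (4) [J5 -> A8]; (7) [W8 AND G -> C]; (11) [R AND Q7 -> H]. ⇒ new: A8, C, H.
[2] (8) [H -> K]; (9) [C AND J5 -> D7]. ⇒ new: K, D7.
[3] (5) [T AND D7 -> F1]; (13) [D7 -> N]. ⇒ new: F1, N.
[4] (1) [N AND J5 -> S4]. ⇒ new: S4.
[5] (12) [S4 AND J5 -> L]. ⇒ new: L.
[6] (6) [L AND H -> V3]. ⇒ new: V3.
[7] (2) [V3 -> E23]. ⇒ new: E23.
Closure: {A8, C, D7, E23, E8, F1, G, H, J5, K, L, N, P, Q7, R, S4, T, U, V3, W8} — 20 facts.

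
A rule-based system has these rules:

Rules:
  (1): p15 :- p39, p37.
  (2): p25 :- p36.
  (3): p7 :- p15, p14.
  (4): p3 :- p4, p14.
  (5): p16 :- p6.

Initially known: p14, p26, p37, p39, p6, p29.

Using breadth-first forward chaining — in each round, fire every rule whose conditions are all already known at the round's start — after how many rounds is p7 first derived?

Round 1: (1) [p15 :- p39, p37.]; (5) [p16 :- p6.]. Adds p15, p16.
Round 2: (3) [p7 :- p15, p14.]. Adds p7.
p7 first appears in round 2.

2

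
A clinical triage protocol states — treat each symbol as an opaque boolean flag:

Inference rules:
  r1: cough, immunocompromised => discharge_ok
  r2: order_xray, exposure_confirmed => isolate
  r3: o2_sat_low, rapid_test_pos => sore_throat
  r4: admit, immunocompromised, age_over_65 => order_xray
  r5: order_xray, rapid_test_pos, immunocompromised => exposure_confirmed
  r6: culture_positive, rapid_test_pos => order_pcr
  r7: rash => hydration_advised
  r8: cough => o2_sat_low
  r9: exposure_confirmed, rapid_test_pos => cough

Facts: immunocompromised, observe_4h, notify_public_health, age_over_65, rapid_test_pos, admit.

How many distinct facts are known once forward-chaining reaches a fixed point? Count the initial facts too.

13

Round 1: r4 [admit, immunocompromised, age_over_65 => order_xray]. New: order_xray.
Round 2: r5 [order_xray, rapid_test_pos, immunocompromised => exposure_confirmed]. New: exposure_confirmed.
Round 3: r2 [order_xray, exposure_confirmed => isolate]; r9 [exposure_confirmed, rapid_test_pos => cough]. New: isolate, cough.
Round 4: r1 [cough, immunocompromised => discharge_ok]; r8 [cough => o2_sat_low]. New: discharge_ok, o2_sat_low.
Round 5: r3 [o2_sat_low, rapid_test_pos => sore_throat]. New: sore_throat.
Closure: {admit, age_over_65, cough, discharge_ok, exposure_confirmed, immunocompromised, isolate, notify_public_health, o2_sat_low, observe_4h, order_xray, rapid_test_pos, sore_throat} — 13 facts.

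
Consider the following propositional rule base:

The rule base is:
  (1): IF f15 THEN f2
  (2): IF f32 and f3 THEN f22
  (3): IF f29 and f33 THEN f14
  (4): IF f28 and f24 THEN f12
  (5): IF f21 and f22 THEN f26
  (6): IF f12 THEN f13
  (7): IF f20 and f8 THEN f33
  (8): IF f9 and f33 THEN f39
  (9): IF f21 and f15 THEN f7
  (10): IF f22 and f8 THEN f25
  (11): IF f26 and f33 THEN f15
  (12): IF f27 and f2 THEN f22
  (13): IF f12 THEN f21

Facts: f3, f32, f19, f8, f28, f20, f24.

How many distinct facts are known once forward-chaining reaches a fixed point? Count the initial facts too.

Round 1 — (2), (4), (7), derive f22, f12, f33.
Round 2 — (6), (10), (13), derive f13, f25, f21.
Round 3 — (5), derive f26.
Round 4 — (11), derive f15.
Round 5 — (1), (9), derive f2, f7.
Closure: {f12, f13, f15, f19, f2, f20, f21, f22, f24, f25, f26, f28, f3, f32, f33, f7, f8} — 17 facts.

17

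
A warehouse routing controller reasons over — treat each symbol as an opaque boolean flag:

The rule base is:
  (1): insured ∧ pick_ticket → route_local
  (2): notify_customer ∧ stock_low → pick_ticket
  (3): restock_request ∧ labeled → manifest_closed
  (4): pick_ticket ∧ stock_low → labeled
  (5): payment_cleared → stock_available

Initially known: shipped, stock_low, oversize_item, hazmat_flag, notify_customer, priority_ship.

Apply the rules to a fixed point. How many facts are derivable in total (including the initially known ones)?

[1] (2) [notify_customer ∧ stock_low → pick_ticket]. ⇒ new: pick_ticket.
[2] (4) [pick_ticket ∧ stock_low → labeled]. ⇒ new: labeled.
Closure: {hazmat_flag, labeled, notify_customer, oversize_item, pick_ticket, priority_ship, shipped, stock_low} — 8 facts.

8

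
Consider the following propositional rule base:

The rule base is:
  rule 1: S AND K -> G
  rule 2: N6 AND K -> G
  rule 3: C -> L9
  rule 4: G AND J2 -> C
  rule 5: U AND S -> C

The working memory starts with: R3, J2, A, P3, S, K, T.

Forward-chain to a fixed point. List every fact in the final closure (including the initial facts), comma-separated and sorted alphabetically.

Round 1 — rule 1, derive G.
Round 2 — rule 4, derive C.
Round 3 — rule 3, derive L9.

A, C, G, J2, K, L9, P3, R3, S, T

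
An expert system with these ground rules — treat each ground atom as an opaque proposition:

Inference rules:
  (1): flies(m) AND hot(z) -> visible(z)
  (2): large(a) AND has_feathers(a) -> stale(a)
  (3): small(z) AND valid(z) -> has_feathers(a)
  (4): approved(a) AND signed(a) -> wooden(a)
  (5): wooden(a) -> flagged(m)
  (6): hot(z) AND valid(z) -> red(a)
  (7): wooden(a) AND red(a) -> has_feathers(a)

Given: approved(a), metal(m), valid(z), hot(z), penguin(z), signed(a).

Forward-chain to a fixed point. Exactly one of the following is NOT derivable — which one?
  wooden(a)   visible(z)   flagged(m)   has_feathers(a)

Round 1 — (4), (6), derive wooden(a), red(a).
Round 2 — (5), (7), derive flagged(m), has_feathers(a).
Derived: flagged(m) (round 2), has_feathers(a) (round 2), wooden(a) (round 1). visible(z) never appears in any round.

visible(z)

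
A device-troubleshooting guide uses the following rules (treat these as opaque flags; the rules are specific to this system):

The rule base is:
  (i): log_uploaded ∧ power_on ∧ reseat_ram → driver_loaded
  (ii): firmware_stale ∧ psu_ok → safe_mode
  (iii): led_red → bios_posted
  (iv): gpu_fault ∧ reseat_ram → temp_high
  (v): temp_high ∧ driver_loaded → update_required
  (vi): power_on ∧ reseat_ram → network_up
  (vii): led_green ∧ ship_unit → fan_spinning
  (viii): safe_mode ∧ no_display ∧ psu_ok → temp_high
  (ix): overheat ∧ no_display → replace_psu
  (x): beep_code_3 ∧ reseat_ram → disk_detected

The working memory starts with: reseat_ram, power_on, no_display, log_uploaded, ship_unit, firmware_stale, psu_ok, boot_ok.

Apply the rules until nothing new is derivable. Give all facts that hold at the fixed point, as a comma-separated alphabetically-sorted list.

Round 1 — (i), (ii), (vi), derive driver_loaded, safe_mode, network_up.
Round 2 — (viii), derive temp_high.
Round 3 — (v), derive update_required.

boot_ok, driver_loaded, firmware_stale, log_uploaded, network_up, no_display, power_on, psu_ok, reseat_ram, safe_mode, ship_unit, temp_high, update_required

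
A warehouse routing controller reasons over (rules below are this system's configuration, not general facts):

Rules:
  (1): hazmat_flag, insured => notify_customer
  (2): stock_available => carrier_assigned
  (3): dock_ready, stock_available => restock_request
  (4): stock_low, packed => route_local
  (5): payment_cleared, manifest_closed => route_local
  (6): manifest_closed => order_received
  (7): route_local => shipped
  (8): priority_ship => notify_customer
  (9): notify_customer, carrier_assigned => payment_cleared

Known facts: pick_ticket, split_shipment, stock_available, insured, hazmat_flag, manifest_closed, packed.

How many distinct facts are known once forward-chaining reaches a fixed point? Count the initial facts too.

13

Round 1 — (1), (2), (6), derive notify_customer, carrier_assigned, order_received.
Round 2 — (9), derive payment_cleared.
Round 3 — (5), derive route_local.
Round 4 — (7), derive shipped.
Closure: {carrier_assigned, hazmat_flag, insured, manifest_closed, notify_customer, order_received, packed, payment_cleared, pick_ticket, route_local, shipped, split_shipment, stock_available} — 13 facts.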